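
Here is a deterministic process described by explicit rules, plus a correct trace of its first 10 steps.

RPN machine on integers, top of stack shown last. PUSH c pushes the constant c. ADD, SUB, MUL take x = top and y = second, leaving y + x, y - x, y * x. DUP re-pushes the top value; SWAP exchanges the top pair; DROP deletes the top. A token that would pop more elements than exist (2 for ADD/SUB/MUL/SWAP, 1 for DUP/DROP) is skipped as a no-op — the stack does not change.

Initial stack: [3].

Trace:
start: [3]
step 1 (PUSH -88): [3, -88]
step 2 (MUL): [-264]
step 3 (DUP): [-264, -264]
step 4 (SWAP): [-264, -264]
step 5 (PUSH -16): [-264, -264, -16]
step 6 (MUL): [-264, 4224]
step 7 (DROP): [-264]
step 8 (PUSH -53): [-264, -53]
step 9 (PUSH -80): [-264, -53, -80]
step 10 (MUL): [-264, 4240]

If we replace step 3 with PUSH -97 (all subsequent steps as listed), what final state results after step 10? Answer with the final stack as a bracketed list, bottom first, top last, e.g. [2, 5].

(re-executing from step 3 with the substitution; state before step 3: [-264])
step 3 (PUSH -97): [-264, -97]
step 4 (SWAP): [-97, -264]
step 5 (PUSH -16): [-97, -264, -16]
step 6 (MUL): [-97, 4224]
step 7 (DROP): [-97]
step 8 (PUSH -53): [-97, -53]
step 9 (PUSH -80): [-97, -53, -80]
step 10 (MUL): [-97, 4240]

[-97, 4240]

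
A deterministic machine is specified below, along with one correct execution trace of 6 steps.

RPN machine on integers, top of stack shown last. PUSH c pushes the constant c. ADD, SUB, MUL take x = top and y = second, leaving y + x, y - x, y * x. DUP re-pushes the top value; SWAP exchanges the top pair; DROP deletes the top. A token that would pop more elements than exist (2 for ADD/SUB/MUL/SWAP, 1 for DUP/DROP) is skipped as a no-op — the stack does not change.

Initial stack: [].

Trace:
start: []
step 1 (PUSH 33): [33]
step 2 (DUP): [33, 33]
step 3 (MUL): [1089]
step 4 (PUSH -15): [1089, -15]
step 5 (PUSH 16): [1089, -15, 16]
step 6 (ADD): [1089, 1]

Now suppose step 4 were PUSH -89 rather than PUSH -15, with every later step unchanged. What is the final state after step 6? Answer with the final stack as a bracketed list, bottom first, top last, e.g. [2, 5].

[1089, -73]

(re-executing from step 4 with the substitution; state before step 4: [1089])
step 4 (PUSH -89): [1089, -89]
step 5 (PUSH 16): [1089, -89, 16]
step 6 (ADD): [1089, -73]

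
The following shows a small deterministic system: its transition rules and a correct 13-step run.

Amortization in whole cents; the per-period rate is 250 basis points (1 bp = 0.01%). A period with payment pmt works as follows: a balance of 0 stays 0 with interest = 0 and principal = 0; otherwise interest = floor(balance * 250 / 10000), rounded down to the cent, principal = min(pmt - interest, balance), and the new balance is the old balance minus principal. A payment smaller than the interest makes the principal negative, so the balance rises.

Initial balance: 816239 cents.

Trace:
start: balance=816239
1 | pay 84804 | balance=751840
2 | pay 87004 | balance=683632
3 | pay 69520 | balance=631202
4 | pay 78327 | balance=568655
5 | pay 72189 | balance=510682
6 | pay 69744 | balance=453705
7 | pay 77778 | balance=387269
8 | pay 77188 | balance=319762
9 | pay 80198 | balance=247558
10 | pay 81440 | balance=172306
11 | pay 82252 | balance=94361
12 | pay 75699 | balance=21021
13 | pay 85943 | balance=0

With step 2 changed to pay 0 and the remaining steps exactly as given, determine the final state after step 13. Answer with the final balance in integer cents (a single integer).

49758

(re-executing from step 2 with the substitution; state before step 2: balance=751840)
2 | pay 0 | balance=770636
3 | pay 69520 | balance=720381
4 | pay 78327 | balance=660063
5 | pay 72189 | balance=604375
6 | pay 69744 | balance=549740
7 | pay 77778 | balance=485705
8 | pay 77188 | balance=420659
9 | pay 80198 | balance=350977
10 | pay 81440 | balance=278311
11 | pay 82252 | balance=203016
12 | pay 75699 | balance=132392
13 | pay 85943 | balance=49758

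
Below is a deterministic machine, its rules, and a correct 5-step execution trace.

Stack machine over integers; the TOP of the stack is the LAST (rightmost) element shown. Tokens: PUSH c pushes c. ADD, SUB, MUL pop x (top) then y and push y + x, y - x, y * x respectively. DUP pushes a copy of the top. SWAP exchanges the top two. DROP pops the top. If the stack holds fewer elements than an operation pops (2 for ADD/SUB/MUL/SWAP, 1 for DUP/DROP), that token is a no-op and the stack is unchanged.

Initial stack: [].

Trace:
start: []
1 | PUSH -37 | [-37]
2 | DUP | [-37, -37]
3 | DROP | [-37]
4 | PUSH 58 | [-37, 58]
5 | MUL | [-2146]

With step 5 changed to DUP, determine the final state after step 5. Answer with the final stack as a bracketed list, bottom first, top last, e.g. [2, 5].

(re-executing from step 5 with the substitution; state before step 5: [-37, 58])
5 | DUP | [-37, 58, 58]

[-37, 58, 58]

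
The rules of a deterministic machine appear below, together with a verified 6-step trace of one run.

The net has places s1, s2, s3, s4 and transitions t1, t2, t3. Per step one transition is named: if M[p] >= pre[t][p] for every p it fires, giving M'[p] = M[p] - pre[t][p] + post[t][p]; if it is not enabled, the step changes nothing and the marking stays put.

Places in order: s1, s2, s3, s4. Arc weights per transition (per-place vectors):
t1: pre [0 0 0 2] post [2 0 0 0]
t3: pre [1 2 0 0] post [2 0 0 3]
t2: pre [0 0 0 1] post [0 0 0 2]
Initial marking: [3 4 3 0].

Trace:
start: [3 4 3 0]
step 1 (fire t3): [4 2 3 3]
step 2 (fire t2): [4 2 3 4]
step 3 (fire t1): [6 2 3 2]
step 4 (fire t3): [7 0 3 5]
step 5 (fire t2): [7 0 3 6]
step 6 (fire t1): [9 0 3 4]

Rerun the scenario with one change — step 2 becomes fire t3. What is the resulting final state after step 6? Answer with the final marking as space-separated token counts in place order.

9 0 3 3

(re-executing from step 2 with the substitution; state before step 2: [4 2 3 3])
step 2 (fire t3): [5 0 3 6]
step 3 (fire t1): [7 0 3 4]
step 4 (fire t3): [7 0 3 4]
step 5 (fire t2): [7 0 3 5]
step 6 (fire t1): [9 0 3 3]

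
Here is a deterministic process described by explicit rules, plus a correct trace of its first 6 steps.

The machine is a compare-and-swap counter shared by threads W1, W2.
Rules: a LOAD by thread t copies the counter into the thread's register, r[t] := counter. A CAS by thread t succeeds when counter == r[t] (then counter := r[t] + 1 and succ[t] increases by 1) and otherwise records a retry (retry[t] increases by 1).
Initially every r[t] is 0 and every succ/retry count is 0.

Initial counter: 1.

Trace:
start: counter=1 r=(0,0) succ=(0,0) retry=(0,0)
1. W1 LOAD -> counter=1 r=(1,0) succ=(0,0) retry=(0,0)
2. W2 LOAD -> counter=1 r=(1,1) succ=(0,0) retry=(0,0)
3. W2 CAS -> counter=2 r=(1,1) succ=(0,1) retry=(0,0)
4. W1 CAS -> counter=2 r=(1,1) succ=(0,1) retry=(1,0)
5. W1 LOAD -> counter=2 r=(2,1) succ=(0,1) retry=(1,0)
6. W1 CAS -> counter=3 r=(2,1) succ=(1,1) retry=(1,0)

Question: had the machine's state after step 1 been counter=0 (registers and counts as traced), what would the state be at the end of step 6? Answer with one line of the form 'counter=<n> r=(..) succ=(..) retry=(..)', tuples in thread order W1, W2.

state after step 1 := counter=0 r=(1,0) succ=(0,0) retry=(0,0)
2. W2 LOAD -> counter=0 r=(1,0) succ=(0,0) retry=(0,0)
3. W2 CAS -> counter=1 r=(1,0) succ=(0,1) retry=(0,0)
4. W1 CAS -> counter=2 r=(1,0) succ=(1,1) retry=(0,0)
5. W1 LOAD -> counter=2 r=(2,0) succ=(1,1) retry=(0,0)
6. W1 CAS -> counter=3 r=(2,0) succ=(2,1) retry=(0,0)

counter=3 r=(2,0) succ=(2,1) retry=(0,0)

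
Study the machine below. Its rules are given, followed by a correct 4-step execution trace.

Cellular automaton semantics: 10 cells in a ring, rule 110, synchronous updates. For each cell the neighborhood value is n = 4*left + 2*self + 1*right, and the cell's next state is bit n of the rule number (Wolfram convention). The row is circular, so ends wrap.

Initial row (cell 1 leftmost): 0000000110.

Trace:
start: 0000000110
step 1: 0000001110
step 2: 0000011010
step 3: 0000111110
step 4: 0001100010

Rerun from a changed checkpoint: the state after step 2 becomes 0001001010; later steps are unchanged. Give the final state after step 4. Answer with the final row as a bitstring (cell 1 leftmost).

0111110010

state after step 2 := 0001001010
step 3: 0011011110
step 4: 0111110010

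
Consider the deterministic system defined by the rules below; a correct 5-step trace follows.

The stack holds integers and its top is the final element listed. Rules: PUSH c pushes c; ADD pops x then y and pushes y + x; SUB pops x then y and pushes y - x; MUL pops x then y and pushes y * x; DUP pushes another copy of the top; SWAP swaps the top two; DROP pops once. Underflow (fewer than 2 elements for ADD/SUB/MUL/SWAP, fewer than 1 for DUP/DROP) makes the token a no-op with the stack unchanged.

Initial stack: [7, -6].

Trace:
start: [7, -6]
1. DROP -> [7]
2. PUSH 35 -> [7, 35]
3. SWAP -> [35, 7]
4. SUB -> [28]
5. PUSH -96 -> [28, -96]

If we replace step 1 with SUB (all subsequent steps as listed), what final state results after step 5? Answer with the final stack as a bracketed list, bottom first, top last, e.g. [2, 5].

[22, -96]

(re-executing from step 1 with the substitution; state before step 1: [7, -6])
1. SUB -> [13]
2. PUSH 35 -> [13, 35]
3. SWAP -> [35, 13]
4. SUB -> [22]
5. PUSH -96 -> [22, -96]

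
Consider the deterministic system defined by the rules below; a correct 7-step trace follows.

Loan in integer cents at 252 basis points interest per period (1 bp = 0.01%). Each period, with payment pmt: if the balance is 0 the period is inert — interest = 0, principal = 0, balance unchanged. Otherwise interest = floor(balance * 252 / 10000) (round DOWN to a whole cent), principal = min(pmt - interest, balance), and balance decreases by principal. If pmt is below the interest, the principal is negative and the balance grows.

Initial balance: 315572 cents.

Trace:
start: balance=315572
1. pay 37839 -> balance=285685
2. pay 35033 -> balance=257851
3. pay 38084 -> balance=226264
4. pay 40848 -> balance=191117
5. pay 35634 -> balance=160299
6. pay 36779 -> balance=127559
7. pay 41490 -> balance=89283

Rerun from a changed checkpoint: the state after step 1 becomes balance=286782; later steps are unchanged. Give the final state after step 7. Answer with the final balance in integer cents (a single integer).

90556

state after step 1 := balance=286782
2. pay 35033 -> balance=258975
3. pay 38084 -> balance=227417
4. pay 40848 -> balance=192299
5. pay 35634 -> balance=161510
6. pay 36779 -> balance=128801
7. pay 41490 -> balance=90556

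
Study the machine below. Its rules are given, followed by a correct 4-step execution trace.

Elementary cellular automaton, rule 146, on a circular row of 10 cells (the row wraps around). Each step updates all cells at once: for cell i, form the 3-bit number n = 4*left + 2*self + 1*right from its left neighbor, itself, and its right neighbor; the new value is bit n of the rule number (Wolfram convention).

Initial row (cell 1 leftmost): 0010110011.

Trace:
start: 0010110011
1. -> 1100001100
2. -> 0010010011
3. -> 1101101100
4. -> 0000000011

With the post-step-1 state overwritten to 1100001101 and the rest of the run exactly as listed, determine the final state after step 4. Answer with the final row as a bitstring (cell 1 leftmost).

1010000110

state after step 1 := 1100001101
2. -> 1010010000
3. -> 0001101001
4. -> 1010000110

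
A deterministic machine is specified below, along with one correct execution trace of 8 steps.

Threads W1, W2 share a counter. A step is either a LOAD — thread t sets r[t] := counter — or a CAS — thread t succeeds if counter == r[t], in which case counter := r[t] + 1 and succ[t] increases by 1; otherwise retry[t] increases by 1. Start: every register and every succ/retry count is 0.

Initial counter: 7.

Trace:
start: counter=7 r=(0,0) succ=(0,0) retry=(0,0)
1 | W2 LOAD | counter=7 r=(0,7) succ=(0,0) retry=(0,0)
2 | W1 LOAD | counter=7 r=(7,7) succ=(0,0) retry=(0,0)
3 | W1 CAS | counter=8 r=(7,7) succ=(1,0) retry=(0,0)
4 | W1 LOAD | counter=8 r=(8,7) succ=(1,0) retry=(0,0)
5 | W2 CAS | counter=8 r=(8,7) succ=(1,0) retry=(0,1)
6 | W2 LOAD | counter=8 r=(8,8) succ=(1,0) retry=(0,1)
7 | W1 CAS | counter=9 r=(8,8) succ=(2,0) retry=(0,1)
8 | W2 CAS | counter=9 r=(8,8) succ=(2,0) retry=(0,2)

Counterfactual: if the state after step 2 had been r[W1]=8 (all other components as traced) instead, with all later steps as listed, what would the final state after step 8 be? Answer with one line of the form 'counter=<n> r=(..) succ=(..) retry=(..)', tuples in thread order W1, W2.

counter=9 r=(7,8) succ=(0,2) retry=(2,0)

state after step 2 := counter=7 r=(8,7) succ=(0,0) retry=(0,0)
3 | W1 CAS | counter=7 r=(8,7) succ=(0,0) retry=(1,0)
4 | W1 LOAD | counter=7 r=(7,7) succ=(0,0) retry=(1,0)
5 | W2 CAS | counter=8 r=(7,7) succ=(0,1) retry=(1,0)
6 | W2 LOAD | counter=8 r=(7,8) succ=(0,1) retry=(1,0)
7 | W1 CAS | counter=8 r=(7,8) succ=(0,1) retry=(2,0)
8 | W2 CAS | counter=9 r=(7,8) succ=(0,2) retry=(2,0)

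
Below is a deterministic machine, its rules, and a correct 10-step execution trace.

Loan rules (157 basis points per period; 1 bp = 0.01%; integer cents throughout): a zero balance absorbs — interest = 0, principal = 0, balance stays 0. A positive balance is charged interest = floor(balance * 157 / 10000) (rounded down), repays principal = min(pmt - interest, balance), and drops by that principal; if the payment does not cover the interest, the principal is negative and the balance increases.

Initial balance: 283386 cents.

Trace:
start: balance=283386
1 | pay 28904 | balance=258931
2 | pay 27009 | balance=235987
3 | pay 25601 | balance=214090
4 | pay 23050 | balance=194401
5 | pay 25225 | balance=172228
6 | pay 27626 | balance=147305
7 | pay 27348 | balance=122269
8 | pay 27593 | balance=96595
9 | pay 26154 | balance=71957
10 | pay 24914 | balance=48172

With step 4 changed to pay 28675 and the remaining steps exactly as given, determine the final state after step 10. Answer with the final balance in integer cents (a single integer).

41997

(re-executing from step 4 with the substitution; state before step 4: balance=214090)
4 | pay 28675 | balance=188776
5 | pay 25225 | balance=166514
6 | pay 27626 | balance=141502
7 | pay 27348 | balance=116375
8 | pay 27593 | balance=90609
9 | pay 26154 | balance=65877
10 | pay 24914 | balance=41997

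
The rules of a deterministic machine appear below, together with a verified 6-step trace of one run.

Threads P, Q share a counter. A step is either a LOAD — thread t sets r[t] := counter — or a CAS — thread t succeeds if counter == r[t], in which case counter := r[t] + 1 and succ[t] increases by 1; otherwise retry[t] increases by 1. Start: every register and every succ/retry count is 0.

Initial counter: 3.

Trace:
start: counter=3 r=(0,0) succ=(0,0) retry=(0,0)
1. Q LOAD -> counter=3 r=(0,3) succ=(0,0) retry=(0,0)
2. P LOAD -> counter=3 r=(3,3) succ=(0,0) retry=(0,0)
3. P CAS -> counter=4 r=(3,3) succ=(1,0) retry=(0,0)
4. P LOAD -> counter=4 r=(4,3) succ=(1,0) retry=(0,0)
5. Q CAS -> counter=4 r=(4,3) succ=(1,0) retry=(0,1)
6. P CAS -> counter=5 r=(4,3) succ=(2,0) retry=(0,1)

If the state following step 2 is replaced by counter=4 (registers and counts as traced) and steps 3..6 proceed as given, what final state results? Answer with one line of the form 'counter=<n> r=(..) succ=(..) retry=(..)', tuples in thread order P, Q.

state after step 2 := counter=4 r=(3,3) succ=(0,0) retry=(0,0)
3. P CAS -> counter=4 r=(3,3) succ=(0,0) retry=(1,0)
4. P LOAD -> counter=4 r=(4,3) succ=(0,0) retry=(1,0)
5. Q CAS -> counter=4 r=(4,3) succ=(0,0) retry=(1,1)
6. P CAS -> counter=5 r=(4,3) succ=(1,0) retry=(1,1)

counter=5 r=(4,3) succ=(1,0) retry=(1,1)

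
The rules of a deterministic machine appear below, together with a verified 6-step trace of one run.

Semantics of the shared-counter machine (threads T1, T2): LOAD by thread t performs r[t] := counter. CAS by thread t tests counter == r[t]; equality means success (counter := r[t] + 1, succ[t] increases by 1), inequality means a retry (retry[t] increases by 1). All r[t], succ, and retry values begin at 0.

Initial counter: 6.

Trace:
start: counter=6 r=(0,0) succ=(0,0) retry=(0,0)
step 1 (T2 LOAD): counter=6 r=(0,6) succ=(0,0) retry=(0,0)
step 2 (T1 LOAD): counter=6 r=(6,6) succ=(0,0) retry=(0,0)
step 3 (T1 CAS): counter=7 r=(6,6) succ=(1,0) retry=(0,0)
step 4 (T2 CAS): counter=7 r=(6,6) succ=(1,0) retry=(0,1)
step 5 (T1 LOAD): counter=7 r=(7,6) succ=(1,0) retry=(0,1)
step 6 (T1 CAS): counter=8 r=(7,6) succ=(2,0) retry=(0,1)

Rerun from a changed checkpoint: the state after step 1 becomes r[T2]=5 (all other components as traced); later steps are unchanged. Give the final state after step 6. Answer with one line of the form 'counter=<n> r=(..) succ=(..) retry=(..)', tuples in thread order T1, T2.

state after step 1 := counter=6 r=(0,5) succ=(0,0) retry=(0,0)
step 2 (T1 LOAD): counter=6 r=(6,5) succ=(0,0) retry=(0,0)
step 3 (T1 CAS): counter=7 r=(6,5) succ=(1,0) retry=(0,0)
step 4 (T2 CAS): counter=7 r=(6,5) succ=(1,0) retry=(0,1)
step 5 (T1 LOAD): counter=7 r=(7,5) succ=(1,0) retry=(0,1)
step 6 (T1 CAS): counter=8 r=(7,5) succ=(2,0) retry=(0,1)

counter=8 r=(7,5) succ=(2,0) retry=(0,1)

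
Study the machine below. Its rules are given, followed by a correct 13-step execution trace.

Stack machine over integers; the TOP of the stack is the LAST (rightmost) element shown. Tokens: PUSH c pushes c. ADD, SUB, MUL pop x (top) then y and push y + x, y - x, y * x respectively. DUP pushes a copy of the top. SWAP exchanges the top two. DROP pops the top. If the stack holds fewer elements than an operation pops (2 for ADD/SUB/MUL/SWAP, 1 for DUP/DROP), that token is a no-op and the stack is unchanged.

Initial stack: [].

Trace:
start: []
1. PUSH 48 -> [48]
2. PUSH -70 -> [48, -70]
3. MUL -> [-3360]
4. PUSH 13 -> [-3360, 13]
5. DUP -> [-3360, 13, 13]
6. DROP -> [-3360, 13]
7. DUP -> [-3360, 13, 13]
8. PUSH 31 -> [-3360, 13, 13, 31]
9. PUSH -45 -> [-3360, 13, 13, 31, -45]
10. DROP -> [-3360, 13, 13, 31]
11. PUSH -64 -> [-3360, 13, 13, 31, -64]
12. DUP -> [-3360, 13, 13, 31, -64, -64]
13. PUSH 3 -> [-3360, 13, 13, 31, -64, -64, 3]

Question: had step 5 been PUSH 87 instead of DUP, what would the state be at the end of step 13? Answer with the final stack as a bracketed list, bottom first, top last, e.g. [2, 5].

[-3360, 13, 13, 31, -64, -64, 3]

(re-executing from step 5 with the substitution; state before step 5: [-3360, 13])
5. PUSH 87 -> [-3360, 13, 87]
6. DROP -> [-3360, 13]
7. DUP -> [-3360, 13, 13]
8. PUSH 31 -> [-3360, 13, 13, 31]
9. PUSH -45 -> [-3360, 13, 13, 31, -45]
10. DROP -> [-3360, 13, 13, 31]
11. PUSH -64 -> [-3360, 13, 13, 31, -64]
12. DUP -> [-3360, 13, 13, 31, -64, -64]
13. PUSH 3 -> [-3360, 13, 13, 31, -64, -64, 3]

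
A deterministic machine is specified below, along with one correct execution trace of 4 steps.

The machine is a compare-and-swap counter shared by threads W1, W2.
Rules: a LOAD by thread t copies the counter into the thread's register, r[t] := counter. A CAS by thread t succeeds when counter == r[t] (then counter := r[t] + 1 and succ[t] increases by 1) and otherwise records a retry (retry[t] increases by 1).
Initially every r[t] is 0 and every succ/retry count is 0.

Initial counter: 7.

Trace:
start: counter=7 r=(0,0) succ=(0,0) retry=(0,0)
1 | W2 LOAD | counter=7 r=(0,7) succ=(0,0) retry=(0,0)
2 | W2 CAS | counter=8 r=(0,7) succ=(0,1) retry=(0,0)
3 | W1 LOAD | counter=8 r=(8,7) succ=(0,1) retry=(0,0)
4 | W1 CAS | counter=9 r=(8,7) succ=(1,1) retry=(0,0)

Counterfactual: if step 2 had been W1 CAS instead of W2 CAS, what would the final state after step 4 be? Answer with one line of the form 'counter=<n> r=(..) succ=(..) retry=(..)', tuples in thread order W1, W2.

(re-executing from step 2 with the substitution; state before step 2: counter=7 r=(0,7) succ=(0,0) retry=(0,0))
2 | W1 CAS | counter=7 r=(0,7) succ=(0,0) retry=(1,0)
3 | W1 LOAD | counter=7 r=(7,7) succ=(0,0) retry=(1,0)
4 | W1 CAS | counter=8 r=(7,7) succ=(1,0) retry=(1,0)

counter=8 r=(7,7) succ=(1,0) retry=(1,0)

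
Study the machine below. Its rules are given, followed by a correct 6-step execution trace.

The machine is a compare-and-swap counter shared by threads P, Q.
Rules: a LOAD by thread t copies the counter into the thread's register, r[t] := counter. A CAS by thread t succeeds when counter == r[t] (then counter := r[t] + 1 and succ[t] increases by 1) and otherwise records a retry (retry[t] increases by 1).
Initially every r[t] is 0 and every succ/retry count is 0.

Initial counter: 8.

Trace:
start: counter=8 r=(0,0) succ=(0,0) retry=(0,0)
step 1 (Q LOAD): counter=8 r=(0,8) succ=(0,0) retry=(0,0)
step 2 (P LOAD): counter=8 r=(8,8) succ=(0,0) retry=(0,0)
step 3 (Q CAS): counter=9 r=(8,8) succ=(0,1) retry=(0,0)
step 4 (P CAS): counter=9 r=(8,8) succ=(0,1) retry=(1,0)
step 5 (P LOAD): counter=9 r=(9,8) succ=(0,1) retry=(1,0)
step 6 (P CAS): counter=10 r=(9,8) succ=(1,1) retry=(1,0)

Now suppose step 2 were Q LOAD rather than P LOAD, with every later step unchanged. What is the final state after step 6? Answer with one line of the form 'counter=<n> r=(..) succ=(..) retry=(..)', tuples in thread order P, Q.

counter=10 r=(9,8) succ=(1,1) retry=(1,0)

(re-executing from step 2 with the substitution; state before step 2: counter=8 r=(0,8) succ=(0,0) retry=(0,0))
step 2 (Q LOAD): counter=8 r=(0,8) succ=(0,0) retry=(0,0)
step 3 (Q CAS): counter=9 r=(0,8) succ=(0,1) retry=(0,0)
step 4 (P CAS): counter=9 r=(0,8) succ=(0,1) retry=(1,0)
step 5 (P LOAD): counter=9 r=(9,8) succ=(0,1) retry=(1,0)
step 6 (P CAS): counter=10 r=(9,8) succ=(1,1) retry=(1,0)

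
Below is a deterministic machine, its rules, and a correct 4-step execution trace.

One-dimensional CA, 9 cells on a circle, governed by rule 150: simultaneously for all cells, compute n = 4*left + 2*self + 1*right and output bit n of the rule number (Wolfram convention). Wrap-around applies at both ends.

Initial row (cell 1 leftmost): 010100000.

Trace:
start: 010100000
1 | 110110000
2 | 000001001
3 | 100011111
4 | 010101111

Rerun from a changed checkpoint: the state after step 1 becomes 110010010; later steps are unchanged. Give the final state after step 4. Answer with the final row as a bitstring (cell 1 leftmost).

state after step 1 := 110010010
2 | 001111110
3 | 010111101
4 | 010011001

010011001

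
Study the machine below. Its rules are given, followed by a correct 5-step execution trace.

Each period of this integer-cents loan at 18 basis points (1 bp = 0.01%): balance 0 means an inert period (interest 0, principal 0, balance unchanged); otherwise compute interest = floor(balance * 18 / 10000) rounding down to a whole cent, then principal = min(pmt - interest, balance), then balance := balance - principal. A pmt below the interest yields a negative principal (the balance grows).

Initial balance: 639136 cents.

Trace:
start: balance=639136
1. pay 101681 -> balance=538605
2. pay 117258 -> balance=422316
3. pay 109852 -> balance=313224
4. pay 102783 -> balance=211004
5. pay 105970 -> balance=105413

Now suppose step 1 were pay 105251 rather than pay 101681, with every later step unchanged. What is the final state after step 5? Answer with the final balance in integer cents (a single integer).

(re-executing from step 1 with the substitution; state before step 1: balance=639136)
1. pay 105251 -> balance=535035
2. pay 117258 -> balance=418740
3. pay 109852 -> balance=309641
4. pay 102783 -> balance=207415
5. pay 105970 -> balance=101818

101818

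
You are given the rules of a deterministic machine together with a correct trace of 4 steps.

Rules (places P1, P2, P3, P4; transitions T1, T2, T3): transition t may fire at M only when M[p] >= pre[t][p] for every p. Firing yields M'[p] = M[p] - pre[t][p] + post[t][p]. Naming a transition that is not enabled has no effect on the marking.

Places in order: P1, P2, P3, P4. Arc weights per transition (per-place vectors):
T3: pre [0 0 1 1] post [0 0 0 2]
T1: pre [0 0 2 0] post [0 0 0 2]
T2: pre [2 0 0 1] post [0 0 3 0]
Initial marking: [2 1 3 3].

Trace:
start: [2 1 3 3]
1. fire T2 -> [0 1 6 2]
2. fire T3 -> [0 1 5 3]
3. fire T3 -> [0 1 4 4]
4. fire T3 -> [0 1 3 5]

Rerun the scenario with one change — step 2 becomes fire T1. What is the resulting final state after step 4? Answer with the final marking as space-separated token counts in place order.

0 1 2 6

(re-executing from step 2 with the substitution; state before step 2: [0 1 6 2])
2. fire T1 -> [0 1 4 4]
3. fire T3 -> [0 1 3 5]
4. fire T3 -> [0 1 2 6]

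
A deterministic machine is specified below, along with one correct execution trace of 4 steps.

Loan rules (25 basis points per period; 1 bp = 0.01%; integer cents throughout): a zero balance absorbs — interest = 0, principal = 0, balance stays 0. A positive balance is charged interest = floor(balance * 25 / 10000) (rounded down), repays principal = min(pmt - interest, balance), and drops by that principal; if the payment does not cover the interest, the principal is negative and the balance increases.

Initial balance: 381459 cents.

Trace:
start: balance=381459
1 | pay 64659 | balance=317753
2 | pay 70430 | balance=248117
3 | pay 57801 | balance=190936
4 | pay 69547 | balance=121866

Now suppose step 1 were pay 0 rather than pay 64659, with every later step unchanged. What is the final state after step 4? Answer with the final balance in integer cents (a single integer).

(re-executing from step 1 with the substitution; state before step 1: balance=381459)
1 | pay 0 | balance=382412
2 | pay 70430 | balance=312938
3 | pay 57801 | balance=255919
4 | pay 69547 | balance=187011

187011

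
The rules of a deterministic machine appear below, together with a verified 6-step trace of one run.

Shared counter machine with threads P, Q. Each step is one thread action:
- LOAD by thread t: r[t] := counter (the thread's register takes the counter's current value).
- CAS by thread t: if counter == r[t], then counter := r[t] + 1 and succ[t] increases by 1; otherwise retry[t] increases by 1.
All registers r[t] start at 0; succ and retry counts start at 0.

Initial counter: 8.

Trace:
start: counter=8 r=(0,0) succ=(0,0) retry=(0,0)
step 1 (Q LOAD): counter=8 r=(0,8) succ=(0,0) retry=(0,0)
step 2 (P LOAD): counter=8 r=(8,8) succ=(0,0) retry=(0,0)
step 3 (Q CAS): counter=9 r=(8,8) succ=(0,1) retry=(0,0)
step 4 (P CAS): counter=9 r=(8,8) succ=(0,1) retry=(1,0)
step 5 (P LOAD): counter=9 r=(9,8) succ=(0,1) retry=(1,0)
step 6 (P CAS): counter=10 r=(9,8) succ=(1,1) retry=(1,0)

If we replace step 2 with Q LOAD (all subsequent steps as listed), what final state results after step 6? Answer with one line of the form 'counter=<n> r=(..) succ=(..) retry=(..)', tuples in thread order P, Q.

counter=10 r=(9,8) succ=(1,1) retry=(1,0)

(re-executing from step 2 with the substitution; state before step 2: counter=8 r=(0,8) succ=(0,0) retry=(0,0))
step 2 (Q LOAD): counter=8 r=(0,8) succ=(0,0) retry=(0,0)
step 3 (Q CAS): counter=9 r=(0,8) succ=(0,1) retry=(0,0)
step 4 (P CAS): counter=9 r=(0,8) succ=(0,1) retry=(1,0)
step 5 (P LOAD): counter=9 r=(9,8) succ=(0,1) retry=(1,0)
step 6 (P CAS): counter=10 r=(9,8) succ=(1,1) retry=(1,0)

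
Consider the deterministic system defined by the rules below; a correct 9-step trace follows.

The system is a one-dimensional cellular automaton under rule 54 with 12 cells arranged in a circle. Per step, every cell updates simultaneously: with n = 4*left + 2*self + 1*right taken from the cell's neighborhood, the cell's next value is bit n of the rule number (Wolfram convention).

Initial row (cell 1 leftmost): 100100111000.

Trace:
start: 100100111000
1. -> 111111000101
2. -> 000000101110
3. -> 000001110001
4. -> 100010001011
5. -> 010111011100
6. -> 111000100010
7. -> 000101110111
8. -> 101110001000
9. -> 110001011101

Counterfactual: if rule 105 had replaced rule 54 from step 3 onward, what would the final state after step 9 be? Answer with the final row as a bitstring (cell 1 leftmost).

110011001100

(re-executing steps 3..9 under rule 105; state before step 3: 000000101110)
3. -> 111110011010
4. -> 100010011101
5. -> 101000010111
6. -> 110011001100
7. -> 110011001100
8. -> 110011001100
9. -> 110011001100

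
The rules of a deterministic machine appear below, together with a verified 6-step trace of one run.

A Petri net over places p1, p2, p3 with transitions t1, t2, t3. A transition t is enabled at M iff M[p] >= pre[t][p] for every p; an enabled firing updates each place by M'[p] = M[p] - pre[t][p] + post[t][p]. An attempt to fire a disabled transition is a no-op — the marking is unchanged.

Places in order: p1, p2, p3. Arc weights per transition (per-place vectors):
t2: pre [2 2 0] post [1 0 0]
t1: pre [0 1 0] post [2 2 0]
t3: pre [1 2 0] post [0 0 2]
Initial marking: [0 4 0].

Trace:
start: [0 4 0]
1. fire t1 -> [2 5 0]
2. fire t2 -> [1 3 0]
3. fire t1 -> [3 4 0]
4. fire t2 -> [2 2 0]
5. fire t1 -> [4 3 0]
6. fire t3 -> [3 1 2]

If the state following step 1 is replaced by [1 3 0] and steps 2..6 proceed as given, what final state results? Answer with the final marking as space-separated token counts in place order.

3 1 2

state after step 1 := [1 3 0]
2. fire t2 -> [1 3 0]
3. fire t1 -> [3 4 0]
4. fire t2 -> [2 2 0]
5. fire t1 -> [4 3 0]
6. fire t3 -> [3 1 2]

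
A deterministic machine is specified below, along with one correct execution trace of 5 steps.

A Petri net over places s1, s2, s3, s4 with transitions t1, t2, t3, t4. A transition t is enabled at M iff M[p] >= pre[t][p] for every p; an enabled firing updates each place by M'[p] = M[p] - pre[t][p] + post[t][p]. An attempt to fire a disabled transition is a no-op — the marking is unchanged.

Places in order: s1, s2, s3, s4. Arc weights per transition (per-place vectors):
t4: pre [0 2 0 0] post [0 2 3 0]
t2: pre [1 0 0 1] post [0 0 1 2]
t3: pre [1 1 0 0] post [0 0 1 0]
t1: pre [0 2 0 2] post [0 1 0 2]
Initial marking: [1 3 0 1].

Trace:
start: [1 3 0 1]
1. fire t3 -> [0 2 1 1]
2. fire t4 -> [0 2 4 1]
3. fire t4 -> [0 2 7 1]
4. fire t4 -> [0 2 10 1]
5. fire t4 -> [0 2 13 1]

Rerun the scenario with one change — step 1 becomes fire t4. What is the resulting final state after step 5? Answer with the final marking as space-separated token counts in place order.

1 3 15 1

(re-executing from step 1 with the substitution; state before step 1: [1 3 0 1])
1. fire t4 -> [1 3 3 1]
2. fire t4 -> [1 3 6 1]
3. fire t4 -> [1 3 9 1]
4. fire t4 -> [1 3 12 1]
5. fire t4 -> [1 3 15 1]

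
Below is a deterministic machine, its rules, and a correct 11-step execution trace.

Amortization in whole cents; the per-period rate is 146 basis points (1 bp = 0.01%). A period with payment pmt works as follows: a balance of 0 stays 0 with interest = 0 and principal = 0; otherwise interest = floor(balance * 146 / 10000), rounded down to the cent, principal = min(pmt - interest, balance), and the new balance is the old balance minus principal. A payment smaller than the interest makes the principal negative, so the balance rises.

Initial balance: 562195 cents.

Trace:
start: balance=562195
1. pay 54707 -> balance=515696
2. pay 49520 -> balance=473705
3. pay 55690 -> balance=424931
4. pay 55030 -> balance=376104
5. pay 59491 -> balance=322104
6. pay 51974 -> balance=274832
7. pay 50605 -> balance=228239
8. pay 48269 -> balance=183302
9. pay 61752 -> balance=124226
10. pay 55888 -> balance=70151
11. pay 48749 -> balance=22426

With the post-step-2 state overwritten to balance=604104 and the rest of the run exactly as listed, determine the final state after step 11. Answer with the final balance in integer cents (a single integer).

170995

state after step 2 := balance=604104
3. pay 55690 -> balance=557233
4. pay 55030 -> balance=510338
5. pay 59491 -> balance=458297
6. pay 51974 -> balance=413014
7. pay 50605 -> balance=368439
8. pay 48269 -> balance=325549
9. pay 61752 -> balance=268550
10. pay 55888 -> balance=216582
11. pay 48749 -> balance=170995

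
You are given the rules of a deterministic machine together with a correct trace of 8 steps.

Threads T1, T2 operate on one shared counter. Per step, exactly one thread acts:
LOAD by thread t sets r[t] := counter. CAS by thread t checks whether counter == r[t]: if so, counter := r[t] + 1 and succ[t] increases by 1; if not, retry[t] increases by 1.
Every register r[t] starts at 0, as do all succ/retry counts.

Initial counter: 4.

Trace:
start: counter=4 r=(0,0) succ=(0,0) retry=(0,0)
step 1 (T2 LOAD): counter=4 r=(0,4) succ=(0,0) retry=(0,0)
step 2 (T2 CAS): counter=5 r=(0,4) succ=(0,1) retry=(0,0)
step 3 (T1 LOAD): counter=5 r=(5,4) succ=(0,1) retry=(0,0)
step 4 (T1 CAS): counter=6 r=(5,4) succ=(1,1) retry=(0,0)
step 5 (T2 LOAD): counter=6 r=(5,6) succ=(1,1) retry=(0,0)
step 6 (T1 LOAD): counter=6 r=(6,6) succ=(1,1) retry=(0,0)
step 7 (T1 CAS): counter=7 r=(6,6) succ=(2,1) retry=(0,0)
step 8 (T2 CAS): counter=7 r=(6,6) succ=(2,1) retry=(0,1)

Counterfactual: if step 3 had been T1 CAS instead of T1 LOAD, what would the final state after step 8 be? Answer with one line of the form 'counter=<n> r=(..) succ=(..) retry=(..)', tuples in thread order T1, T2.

counter=6 r=(5,5) succ=(1,1) retry=(2,1)

(re-executing from step 3 with the substitution; state before step 3: counter=5 r=(0,4) succ=(0,1) retry=(0,0))
step 3 (T1 CAS): counter=5 r=(0,4) succ=(0,1) retry=(1,0)
step 4 (T1 CAS): counter=5 r=(0,4) succ=(0,1) retry=(2,0)
step 5 (T2 LOAD): counter=5 r=(0,5) succ=(0,1) retry=(2,0)
step 6 (T1 LOAD): counter=5 r=(5,5) succ=(0,1) retry=(2,0)
step 7 (T1 CAS): counter=6 r=(5,5) succ=(1,1) retry=(2,0)
step 8 (T2 CAS): counter=6 r=(5,5) succ=(1,1) retry=(2,1)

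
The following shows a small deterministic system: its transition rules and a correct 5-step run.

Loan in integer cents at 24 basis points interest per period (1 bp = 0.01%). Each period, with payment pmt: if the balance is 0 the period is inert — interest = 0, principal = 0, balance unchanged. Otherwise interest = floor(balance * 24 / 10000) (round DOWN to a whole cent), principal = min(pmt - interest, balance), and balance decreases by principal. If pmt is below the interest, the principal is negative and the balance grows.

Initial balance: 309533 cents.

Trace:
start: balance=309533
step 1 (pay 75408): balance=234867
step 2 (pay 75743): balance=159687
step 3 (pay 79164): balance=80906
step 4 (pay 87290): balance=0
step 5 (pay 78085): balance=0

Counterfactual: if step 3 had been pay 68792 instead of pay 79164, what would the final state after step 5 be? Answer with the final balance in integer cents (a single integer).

0

(re-executing from step 3 with the substitution; state before step 3: balance=159687)
step 3 (pay 68792): balance=91278
step 4 (pay 87290): balance=4207
step 5 (pay 78085): balance=0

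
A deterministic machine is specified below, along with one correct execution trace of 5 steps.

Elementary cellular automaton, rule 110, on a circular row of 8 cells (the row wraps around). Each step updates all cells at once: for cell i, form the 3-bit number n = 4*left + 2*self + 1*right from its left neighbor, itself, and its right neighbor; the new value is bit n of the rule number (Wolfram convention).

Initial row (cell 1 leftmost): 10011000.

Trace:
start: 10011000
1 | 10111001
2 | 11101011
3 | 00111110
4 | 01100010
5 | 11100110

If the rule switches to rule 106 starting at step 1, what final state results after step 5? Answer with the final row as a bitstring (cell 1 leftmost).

10111011

(re-executing steps 1..5 under rule 106; state before step 1: 10011000)
1 | 00111001
2 | 01101010
3 | 11110100
4 | 10011001
5 | 10111011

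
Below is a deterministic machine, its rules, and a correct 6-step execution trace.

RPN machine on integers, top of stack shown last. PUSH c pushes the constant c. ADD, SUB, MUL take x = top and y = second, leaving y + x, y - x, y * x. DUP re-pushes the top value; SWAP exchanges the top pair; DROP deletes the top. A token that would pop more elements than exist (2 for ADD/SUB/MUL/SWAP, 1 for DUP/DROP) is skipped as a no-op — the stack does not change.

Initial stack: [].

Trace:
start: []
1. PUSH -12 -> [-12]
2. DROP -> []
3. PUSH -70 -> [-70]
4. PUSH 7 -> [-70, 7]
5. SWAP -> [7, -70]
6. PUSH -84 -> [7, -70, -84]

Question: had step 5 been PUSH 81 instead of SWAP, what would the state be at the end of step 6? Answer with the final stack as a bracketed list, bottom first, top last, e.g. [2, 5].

[-70, 7, 81, -84]

(re-executing from step 5 with the substitution; state before step 5: [-70, 7])
5. PUSH 81 -> [-70, 7, 81]
6. PUSH -84 -> [-70, 7, 81, -84]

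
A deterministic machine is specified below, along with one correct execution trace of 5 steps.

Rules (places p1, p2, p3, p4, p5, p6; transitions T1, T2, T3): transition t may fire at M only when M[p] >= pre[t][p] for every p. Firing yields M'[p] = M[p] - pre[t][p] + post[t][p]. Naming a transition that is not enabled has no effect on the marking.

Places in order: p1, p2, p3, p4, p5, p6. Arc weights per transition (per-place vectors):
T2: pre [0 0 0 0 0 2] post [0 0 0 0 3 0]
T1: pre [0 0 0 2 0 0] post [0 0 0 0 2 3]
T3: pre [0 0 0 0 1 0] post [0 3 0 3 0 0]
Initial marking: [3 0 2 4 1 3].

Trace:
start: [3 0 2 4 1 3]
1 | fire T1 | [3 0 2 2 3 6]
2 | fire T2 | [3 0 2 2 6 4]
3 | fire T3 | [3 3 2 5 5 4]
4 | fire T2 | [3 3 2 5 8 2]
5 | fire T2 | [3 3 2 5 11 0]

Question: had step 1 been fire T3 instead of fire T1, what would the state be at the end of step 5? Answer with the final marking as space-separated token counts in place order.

3 6 2 10 2 1

(re-executing from step 1 with the substitution; state before step 1: [3 0 2 4 1 3])
1 | fire T3 | [3 3 2 7 0 3]
2 | fire T2 | [3 3 2 7 3 1]
3 | fire T3 | [3 6 2 10 2 1]
4 | fire T2 | [3 6 2 10 2 1]
5 | fire T2 | [3 6 2 10 2 1]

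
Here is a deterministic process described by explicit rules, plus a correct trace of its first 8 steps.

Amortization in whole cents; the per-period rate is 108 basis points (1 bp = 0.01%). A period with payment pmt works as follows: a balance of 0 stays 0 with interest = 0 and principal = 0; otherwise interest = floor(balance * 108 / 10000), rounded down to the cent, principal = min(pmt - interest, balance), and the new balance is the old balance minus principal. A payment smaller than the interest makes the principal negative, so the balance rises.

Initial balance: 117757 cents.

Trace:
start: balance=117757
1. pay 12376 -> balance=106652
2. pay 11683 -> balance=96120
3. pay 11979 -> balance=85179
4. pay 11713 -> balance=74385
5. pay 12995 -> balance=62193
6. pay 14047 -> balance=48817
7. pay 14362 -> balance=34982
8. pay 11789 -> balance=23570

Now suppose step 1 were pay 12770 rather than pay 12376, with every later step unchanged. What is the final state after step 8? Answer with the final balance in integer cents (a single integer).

23145

(re-executing from step 1 with the substitution; state before step 1: balance=117757)
1. pay 12770 -> balance=106258
2. pay 11683 -> balance=95722
3. pay 11979 -> balance=84776
4. pay 11713 -> balance=73978
5. pay 12995 -> balance=61781
6. pay 14047 -> balance=48401
7. pay 14362 -> balance=34561
8. pay 11789 -> balance=23145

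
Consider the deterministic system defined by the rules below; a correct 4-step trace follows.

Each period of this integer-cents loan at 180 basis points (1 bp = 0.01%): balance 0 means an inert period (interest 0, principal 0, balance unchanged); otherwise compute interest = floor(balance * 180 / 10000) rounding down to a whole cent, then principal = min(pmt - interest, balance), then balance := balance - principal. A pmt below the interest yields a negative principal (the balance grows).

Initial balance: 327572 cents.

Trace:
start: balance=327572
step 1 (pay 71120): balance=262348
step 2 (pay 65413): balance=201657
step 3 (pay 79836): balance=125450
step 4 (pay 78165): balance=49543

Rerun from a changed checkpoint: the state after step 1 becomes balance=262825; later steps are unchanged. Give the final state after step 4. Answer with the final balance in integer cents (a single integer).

state after step 1 := balance=262825
step 2 (pay 65413): balance=202142
step 3 (pay 79836): balance=125944
step 4 (pay 78165): balance=50045

50045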